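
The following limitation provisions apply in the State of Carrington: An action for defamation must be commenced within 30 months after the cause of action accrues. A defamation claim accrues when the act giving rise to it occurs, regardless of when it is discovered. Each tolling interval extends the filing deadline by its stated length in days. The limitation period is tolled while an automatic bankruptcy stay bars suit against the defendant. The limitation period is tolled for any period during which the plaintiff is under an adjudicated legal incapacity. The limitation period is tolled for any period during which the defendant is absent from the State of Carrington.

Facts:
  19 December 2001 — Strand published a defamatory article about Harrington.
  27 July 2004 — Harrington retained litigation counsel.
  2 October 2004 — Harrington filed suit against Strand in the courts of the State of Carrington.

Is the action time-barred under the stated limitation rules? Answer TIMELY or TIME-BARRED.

TIME-BARRED

The limitation period began to run on 19 December 2001.
30 months from 19 December 2001 is 19 June 2004.
The other events in the timeline have no effect on the limitation period under the stated rules.
Filing on 2 October 2004 missed the 19 June 2004 deadline — the action is time-barred.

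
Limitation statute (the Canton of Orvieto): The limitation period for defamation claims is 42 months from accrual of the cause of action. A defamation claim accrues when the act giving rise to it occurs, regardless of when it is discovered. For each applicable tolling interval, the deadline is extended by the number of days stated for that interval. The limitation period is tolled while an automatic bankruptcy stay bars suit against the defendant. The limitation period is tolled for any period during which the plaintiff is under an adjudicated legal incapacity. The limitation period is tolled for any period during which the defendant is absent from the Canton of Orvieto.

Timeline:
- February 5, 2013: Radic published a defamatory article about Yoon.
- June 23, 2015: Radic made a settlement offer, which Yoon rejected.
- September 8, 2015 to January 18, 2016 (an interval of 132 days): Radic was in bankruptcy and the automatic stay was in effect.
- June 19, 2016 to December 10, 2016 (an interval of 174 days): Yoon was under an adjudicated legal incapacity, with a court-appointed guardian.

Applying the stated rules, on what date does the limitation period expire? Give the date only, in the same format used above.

June 7, 2017

The limitation period began to run on February 5, 2013.
42 months from February 5, 2013 is August 5, 2016.
Because the automatic bankruptcy stay ran from September 8, 2015 to January 18, 2016, the deadline is extended by 132 days to December 15, 2016.
The plaintiff's legal incapacity from June 19, 2016 to December 10, 2016 tolled the period for 174 days, extending the deadline to June 7, 2017.
None of the other events listed affects the running of the period under the stated rules.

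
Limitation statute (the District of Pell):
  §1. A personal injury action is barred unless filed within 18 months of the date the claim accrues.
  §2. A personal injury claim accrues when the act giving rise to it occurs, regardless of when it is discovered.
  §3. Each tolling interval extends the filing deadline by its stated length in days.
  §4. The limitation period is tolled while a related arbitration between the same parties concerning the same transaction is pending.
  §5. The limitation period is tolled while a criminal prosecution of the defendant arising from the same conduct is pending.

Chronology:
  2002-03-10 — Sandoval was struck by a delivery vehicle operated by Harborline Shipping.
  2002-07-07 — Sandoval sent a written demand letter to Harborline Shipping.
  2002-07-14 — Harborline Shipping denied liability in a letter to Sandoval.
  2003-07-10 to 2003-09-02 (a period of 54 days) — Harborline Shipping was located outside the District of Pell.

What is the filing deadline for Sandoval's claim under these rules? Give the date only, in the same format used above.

The claim accrued on 2002-03-10, the date of the act.
18 months from 2002-03-10 is 2003-09-10.
The defendant's absence from the jurisdiction from 2003-07-10 to 2003-09-02 does not toll the period, because no stated rule makes the defendant's absence a tolling event.
None of the other events listed affects the running of the period under the stated rules.

2003-09-10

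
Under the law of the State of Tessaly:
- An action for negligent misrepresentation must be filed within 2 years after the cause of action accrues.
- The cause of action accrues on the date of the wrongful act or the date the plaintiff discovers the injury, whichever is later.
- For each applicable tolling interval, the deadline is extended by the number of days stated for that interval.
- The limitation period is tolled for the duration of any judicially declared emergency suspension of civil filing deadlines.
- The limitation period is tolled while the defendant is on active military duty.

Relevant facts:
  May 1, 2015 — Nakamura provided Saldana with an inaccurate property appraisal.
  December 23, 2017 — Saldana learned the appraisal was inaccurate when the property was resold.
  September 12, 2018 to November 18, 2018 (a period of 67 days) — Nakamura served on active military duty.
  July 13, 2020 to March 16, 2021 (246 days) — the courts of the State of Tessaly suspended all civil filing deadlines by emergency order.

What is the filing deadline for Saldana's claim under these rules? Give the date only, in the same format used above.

February 28, 2020

The claim accrued on December 23, 2017 — the later of the May 1, 2015 act and the December 23, 2017 discovery.
The untolled deadline — 2 years after December 23, 2017 — is December 23, 2019.
The period was tolled for 67 days by the defendant's active military service (September 12, 2018 to November 18, 2018), pushing the deadline to February 28, 2020.
The emergency suspension of filing deadlines from July 13, 2020 to March 16, 2021 began after the period had already run on February 28, 2020, so it has no tolling effect.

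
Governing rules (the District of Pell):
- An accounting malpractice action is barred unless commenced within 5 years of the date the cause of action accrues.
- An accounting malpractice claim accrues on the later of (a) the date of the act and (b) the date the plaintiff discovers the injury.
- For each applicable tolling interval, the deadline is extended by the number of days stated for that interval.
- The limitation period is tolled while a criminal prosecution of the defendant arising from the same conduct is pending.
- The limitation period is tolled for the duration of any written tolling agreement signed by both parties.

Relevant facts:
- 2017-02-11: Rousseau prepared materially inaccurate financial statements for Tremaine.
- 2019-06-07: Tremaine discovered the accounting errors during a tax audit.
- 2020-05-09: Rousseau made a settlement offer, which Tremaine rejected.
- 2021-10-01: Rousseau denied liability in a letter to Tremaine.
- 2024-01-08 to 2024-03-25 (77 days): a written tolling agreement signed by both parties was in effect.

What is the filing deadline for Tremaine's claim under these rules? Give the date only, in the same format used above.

2024-08-23

The claim accrued on 2019-06-07 — the later of the 2017-02-11 act and the 2019-06-07 discovery.
The untolled deadline — 5 years after 2019-06-07 — is 2024-06-07.
The written tolling agreement from 2024-01-08 to 2024-03-25 tolled the period for 77 days, extending the deadline to 2024-08-23.
None of the other events listed affects the running of the period under the stated rules.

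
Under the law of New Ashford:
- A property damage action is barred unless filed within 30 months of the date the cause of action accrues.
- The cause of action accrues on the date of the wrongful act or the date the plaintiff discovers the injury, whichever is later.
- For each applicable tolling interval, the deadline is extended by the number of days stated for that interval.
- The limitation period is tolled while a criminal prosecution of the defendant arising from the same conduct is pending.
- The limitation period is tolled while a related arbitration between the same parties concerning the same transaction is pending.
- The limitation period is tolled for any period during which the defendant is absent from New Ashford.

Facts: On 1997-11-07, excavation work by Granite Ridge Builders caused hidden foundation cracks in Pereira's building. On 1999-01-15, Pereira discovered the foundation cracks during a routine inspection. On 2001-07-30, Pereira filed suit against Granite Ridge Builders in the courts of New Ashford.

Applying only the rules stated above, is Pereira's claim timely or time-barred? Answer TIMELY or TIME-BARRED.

Because discovery on 1999-01-15 post-dates the 1997-11-07 act, accrual under the later-of rule falls on 1999-01-15.
Adding the 30 months base period to 1999-01-15 gives a deadline of 2001-07-15, before any tolling.
The 2001-07-30 filing falls after the 2001-07-15 deadline; the claim is time-barred.

TIME-BARRED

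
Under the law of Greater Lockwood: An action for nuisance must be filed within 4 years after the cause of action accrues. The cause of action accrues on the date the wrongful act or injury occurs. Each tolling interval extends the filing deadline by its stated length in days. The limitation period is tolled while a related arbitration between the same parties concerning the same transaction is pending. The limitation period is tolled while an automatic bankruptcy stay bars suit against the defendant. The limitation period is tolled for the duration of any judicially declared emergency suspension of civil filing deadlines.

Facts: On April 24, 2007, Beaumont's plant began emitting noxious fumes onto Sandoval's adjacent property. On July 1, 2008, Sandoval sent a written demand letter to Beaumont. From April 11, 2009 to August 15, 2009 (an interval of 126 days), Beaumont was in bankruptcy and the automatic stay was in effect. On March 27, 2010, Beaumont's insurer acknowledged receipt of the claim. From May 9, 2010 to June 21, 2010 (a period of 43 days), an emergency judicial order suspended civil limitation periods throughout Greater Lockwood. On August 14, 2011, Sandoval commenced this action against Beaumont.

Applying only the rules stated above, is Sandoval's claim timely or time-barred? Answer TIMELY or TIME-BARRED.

The claim accrued on April 24, 2007, when the wrongful act occurred.
The untolled deadline — 4 years after April 24, 2007 — is April 24, 2011.
The automatic bankruptcy stay from April 11, 2009 to August 15, 2009 tolled the period for 126 days, extending the deadline to August 28, 2011.
The emergency suspension of filing deadlines from May 9, 2010 to June 21, 2010 tolled the period for 43 days, extending the deadline to October 10, 2011.
Nothing else in the chronology tolls or restarts the period.
The August 14, 2011 filing precedes the October 10, 2011 deadline; the claim is timely.

TIMELY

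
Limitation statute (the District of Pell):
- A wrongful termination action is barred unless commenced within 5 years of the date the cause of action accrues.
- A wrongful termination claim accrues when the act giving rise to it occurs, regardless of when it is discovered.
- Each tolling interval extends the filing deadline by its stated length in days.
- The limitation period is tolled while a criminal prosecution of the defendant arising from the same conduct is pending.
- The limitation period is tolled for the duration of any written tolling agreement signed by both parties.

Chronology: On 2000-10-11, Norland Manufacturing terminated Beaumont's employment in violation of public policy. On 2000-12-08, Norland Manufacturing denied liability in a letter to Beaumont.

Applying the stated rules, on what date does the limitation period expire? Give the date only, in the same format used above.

2005-10-11

The limitation period began to run on 2000-10-11.
5 years from 2000-10-11 is 2005-10-11.
The other events in the timeline have no effect on the limitation period under the stated rules.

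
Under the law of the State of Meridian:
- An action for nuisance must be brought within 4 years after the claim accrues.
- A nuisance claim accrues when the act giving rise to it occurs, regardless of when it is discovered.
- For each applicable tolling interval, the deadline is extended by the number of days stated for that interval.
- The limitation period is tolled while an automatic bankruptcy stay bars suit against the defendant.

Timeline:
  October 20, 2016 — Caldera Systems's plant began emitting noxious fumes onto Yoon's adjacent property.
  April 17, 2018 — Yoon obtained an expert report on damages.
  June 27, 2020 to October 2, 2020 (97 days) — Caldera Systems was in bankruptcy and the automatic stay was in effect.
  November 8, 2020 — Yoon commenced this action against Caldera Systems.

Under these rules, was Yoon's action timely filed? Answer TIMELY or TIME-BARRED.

The limitation period began to run on October 20, 2016.
4 years from October 20, 2016 is October 20, 2020.
The period was tolled for 97 days by the automatic bankruptcy stay (June 27, 2020 to October 2, 2020), pushing the deadline to January 25, 2021.
None of the other events listed affects the running of the period under the stated rules.
Yoon filed on November 8, 2020, before the January 25, 2021 deadline, so the action is timely.

TIMELY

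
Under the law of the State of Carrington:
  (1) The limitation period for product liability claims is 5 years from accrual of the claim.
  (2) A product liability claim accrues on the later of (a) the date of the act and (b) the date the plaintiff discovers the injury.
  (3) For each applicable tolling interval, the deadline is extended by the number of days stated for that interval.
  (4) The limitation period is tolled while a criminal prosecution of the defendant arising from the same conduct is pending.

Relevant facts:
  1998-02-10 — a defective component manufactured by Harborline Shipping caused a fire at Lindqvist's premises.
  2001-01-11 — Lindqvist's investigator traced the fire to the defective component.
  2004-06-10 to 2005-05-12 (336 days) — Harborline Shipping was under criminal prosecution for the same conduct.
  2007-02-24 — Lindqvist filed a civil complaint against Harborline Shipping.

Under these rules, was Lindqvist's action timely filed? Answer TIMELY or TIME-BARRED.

Taking the later of the act (1998-02-10) and discovery (2001-01-11), the claim accrued on 2001-01-11.
Adding the 5 years base period to 2001-01-11 gives a deadline of 2006-01-11, before any tolling.
The pending criminal prosecution from 2004-06-10 to 2005-05-12 tolled the period for 336 days, extending the deadline to 2006-12-13.
The 2007-02-24 filing falls after the 2006-12-13 deadline; the claim is time-barred.

TIME-BARRED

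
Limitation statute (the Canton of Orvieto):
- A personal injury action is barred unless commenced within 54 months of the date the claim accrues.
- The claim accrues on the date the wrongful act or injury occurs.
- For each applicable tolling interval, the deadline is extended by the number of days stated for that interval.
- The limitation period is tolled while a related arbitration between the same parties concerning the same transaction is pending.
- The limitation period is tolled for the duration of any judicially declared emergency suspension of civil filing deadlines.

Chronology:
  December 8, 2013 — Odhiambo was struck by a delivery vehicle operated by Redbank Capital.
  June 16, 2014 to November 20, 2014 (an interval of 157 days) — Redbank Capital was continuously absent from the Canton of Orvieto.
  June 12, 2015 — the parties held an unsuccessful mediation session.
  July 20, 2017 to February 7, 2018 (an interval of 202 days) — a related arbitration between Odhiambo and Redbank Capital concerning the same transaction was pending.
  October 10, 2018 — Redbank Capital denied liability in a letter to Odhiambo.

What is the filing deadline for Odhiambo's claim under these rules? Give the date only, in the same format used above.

The claim accrued on December 8, 2013, when the wrongful act occurred.
54 months from December 8, 2013 is June 8, 2018.
The pending related arbitration from July 20, 2017 to February 7, 2018 tolled the period for 202 days, extending the deadline to December 27, 2018.
Although the defendant's absence ran from June 16, 2014 to November 20, 2014, the stated rules do not make that a tolling event, so it is disregarded.
The other events in the timeline have no effect on the limitation period under the stated rules.

December 27, 2018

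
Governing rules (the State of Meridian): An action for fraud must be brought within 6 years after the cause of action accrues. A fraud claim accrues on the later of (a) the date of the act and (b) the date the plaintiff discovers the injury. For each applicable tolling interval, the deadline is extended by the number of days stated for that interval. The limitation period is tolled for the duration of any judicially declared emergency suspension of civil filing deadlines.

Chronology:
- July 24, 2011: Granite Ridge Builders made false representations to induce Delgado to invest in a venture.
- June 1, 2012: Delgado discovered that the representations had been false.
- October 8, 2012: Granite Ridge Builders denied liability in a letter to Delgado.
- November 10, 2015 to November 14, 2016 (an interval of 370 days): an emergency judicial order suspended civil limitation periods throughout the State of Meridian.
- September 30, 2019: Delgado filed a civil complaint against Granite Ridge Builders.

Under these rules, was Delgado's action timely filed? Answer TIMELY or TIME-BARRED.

Because discovery on June 1, 2012 post-dates the July 24, 2011 act, accrual under the later-of rule falls on June 1, 2012.
6 years from June 1, 2012 is June 1, 2018.
Because the emergency suspension of filing deadlines ran from November 10, 2015 to November 14, 2016, the deadline is extended by 370 days to June 6, 2019.
None of the other events listed affects the running of the period under the stated rules.
The September 30, 2019 filing falls after the June 6, 2019 deadline; the claim is time-barred.

TIME-BARRED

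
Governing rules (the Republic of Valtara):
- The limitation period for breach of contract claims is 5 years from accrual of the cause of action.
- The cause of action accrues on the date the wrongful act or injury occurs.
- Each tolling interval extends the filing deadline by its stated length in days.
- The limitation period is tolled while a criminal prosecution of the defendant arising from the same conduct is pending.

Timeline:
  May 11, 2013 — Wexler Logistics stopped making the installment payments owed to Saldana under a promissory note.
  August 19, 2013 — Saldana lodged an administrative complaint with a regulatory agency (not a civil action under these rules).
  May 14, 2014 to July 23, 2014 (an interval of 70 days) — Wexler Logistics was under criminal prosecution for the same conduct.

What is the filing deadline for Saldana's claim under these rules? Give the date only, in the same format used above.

The cause of action accrued on May 11, 2013, the date of the act.
5 years from May 11, 2013 is May 11, 2018.
Because the pending criminal prosecution ran from May 14, 2014 to July 23, 2014, the deadline is extended by 70 days to July 20, 2018.
The other events in the timeline have no effect on the limitation period under the stated rules.

July 20, 2018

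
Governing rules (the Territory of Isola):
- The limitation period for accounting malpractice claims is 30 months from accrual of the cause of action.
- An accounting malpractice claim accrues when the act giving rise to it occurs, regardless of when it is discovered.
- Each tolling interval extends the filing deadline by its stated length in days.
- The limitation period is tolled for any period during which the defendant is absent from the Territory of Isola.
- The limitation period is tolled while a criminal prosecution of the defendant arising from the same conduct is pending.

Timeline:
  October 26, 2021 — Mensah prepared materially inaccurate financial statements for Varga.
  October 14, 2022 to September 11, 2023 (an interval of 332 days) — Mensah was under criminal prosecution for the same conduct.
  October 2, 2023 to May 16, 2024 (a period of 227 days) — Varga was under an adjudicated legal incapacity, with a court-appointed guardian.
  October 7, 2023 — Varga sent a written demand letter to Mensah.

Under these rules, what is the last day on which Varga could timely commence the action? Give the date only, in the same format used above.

March 24, 2025

The claim accrued on October 26, 2021, when the wrongful act occurred.
Adding the 30 months base period to October 26, 2021 gives a deadline of April 26, 2024, before any tolling.
The pending criminal prosecution from October 14, 2022 to September 11, 2023 tolled the period for 332 days, extending the deadline to March 24, 2025.
No stated provision tolls the period for the plaintiff's incapacity, so the interval from October 2, 2023 to May 16, 2024 has no effect on the deadline.
Nothing else in the chronology tolls or restarts the period.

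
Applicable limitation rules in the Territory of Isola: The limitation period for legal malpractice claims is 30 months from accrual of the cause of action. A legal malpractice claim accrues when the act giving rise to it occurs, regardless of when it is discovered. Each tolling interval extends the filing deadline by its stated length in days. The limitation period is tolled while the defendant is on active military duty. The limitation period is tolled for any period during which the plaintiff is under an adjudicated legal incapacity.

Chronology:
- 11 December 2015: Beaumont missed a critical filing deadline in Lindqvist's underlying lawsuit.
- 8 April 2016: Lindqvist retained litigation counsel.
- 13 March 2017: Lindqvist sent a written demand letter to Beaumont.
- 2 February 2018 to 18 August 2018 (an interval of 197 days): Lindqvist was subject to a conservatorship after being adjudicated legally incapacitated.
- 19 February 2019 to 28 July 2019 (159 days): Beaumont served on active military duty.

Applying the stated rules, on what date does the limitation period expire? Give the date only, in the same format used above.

25 December 2018

The cause of action accrued on 11 December 2015, the date of the act.
30 months from 11 December 2015 is 11 June 2018.
Because the plaintiff's legal incapacity ran from 2 February 2018 to 18 August 2018, the deadline is extended by 197 days to 25 December 2018.
By the time the defendant's active military service began on 19 February 2019, the limitation period had already expired on 25 December 2018; that interval cannot revive it.
The other events in the timeline have no effect on the limitation period under the stated rules.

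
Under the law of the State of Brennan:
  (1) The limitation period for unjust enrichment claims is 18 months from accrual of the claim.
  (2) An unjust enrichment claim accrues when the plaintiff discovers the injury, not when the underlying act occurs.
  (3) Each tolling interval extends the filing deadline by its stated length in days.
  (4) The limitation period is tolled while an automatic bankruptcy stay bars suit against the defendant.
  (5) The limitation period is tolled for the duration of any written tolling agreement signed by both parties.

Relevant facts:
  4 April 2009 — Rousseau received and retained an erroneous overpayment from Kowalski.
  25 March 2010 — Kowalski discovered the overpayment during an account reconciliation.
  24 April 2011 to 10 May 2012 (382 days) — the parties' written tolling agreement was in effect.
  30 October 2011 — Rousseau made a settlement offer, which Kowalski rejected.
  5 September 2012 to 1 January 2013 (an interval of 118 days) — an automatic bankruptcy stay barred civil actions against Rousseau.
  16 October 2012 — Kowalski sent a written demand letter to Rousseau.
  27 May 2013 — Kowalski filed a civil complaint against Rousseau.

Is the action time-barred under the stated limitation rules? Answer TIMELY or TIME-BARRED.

TIME-BARRED

Accrual is tied to discovery, so the period began on 25 March 2010 rather than on 4 April 2009 when the act occurred.
The untolled deadline — 18 months after 25 March 2010 — is 25 September 2011.
Because the written tolling agreement ran from 24 April 2011 to 10 May 2012, the deadline is extended by 382 days to 11 October 2012.
The period was tolled for 118 days by the automatic bankruptcy stay (5 September 2012 to 1 January 2013), pushing the deadline to 6 February 2013.
None of the other events listed affects the running of the period under the stated rules.
Filing on 27 May 2013 missed the 6 February 2013 deadline — the action is time-barred.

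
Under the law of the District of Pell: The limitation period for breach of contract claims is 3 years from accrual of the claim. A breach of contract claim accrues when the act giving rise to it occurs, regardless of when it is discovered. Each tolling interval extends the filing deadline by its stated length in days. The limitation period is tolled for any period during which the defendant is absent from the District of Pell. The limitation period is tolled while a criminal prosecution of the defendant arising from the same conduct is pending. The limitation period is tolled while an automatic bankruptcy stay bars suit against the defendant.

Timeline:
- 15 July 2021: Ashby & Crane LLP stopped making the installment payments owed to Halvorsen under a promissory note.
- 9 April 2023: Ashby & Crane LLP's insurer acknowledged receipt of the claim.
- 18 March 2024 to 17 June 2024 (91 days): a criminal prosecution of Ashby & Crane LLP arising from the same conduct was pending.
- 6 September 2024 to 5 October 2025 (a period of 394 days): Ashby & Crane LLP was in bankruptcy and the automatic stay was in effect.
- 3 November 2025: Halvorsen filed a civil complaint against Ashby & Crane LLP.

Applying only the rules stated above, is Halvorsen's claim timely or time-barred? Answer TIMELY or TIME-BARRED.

The limitation period began to run on 15 July 2021.
The untolled deadline — 3 years after 15 July 2021 — is 15 July 2024.
Because the pending criminal prosecution ran from 18 March 2024 to 17 June 2024, the deadline is extended by 91 days to 14 October 2024.
The automatic bankruptcy stay from 6 September 2024 to 5 October 2025 tolled the period for 394 days, extending the deadline to 12 November 2025.
The other events in the timeline have no effect on the limitation period under the stated rules.
Filing on 3 November 2025 beat the 12 November 2025 deadline — the action is timely.

TIMELY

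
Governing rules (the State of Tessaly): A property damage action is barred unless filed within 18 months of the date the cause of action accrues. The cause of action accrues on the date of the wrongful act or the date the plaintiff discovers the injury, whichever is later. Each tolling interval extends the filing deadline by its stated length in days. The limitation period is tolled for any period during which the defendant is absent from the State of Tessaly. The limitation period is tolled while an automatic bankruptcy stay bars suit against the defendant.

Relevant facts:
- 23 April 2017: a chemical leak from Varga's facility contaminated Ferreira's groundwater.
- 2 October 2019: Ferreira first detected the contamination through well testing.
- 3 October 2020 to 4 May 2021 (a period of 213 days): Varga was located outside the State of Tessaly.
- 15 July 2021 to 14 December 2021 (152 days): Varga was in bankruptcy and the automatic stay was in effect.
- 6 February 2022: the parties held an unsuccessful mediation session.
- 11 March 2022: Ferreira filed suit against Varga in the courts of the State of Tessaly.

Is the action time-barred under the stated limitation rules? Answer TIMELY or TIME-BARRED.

TIMELY

Because discovery on 2 October 2019 post-dates the 23 April 2017 act, accrual under the later-of rule falls on 2 October 2019.
Adding the 18 months base period to 2 October 2019 gives a deadline of 2 April 2021, before any tolling.
The period was tolled for 213 days by the defendant's absence from the jurisdiction (3 October 2020 to 4 May 2021), pushing the deadline to 1 November 2021.
The period was tolled for 152 days by the automatic bankruptcy stay (15 July 2021 to 14 December 2021), pushing the deadline to 2 April 2022.
None of the other events listed affects the running of the period under the stated rules.
The 11 March 2022 filing precedes the 2 April 2022 deadline; the claim is timely.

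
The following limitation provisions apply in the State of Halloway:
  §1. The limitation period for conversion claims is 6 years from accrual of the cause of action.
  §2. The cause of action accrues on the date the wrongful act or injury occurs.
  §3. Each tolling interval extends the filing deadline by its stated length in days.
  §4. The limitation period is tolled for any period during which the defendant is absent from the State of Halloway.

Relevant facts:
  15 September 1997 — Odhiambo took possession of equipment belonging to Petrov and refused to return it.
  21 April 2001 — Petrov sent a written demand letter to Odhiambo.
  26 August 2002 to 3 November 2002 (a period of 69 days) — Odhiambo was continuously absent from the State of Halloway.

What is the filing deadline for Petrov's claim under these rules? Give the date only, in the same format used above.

23 November 2003

The cause of action accrued on 15 September 1997, the date of the act.
6 years from 15 September 1997 is 15 September 2003.
The defendant's absence from the jurisdiction from 26 August 2002 to 3 November 2002 tolled the period for 69 days, extending the deadline to 23 November 2003.
The other events in the timeline have no effect on the limitation period under the stated rules.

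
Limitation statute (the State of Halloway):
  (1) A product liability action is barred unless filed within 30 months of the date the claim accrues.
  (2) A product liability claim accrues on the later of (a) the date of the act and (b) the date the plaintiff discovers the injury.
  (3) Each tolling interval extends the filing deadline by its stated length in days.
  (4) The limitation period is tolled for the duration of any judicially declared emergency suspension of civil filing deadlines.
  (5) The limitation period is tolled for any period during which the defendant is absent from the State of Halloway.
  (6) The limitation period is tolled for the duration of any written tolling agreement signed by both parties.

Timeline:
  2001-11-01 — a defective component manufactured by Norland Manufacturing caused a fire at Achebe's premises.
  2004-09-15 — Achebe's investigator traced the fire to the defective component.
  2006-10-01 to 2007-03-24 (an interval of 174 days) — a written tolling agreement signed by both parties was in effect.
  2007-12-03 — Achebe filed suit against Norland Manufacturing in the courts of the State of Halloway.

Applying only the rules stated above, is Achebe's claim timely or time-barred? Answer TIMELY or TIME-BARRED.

Taking the later of the act (2001-11-01) and discovery (2004-09-15), the claim accrued on 2004-09-15.
The untolled deadline — 30 months after 2004-09-15 — is 2007-03-15.
Because the written tolling agreement ran from 2006-10-01 to 2007-03-24, the deadline is extended by 174 days to 2007-09-05.
Achebe filed on 2007-12-03, after the 2007-09-05 deadline, so the action is time-barred.

TIME-BARRED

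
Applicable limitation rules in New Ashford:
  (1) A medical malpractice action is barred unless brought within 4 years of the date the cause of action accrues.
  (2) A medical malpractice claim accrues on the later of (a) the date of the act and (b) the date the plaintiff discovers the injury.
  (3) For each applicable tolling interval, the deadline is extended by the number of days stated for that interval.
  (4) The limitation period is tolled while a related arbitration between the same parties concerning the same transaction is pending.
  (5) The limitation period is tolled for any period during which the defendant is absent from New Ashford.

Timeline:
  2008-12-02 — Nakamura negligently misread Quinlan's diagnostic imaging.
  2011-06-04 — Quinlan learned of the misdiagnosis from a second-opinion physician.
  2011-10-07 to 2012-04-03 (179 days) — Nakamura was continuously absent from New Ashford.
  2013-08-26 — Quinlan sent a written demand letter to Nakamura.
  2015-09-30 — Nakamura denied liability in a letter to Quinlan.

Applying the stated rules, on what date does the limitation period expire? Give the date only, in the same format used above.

Because discovery on 2011-06-04 post-dates the 2008-12-02 act, accrual under the later-of rule falls on 2011-06-04.
The untolled deadline — 4 years after 2011-06-04 — is 2015-06-04.
Because the defendant's absence from the jurisdiction ran from 2011-10-07 to 2012-04-03, the deadline is extended by 179 days to 2015-11-30.
Nothing else in the chronology tolls or restarts the period.

2015-11-30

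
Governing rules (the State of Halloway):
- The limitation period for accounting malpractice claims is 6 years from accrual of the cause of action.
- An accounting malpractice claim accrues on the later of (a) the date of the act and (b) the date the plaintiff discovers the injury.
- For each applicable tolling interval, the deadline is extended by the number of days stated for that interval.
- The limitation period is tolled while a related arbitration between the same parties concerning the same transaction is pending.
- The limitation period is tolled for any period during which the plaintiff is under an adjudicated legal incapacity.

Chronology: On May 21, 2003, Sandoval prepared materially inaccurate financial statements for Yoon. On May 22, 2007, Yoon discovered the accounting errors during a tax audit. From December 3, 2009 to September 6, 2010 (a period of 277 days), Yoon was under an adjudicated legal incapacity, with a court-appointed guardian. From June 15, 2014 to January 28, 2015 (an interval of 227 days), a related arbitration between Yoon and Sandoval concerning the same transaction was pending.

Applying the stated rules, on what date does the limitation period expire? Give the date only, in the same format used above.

February 23, 2014

The claim accrued on May 22, 2007 — the later of the May 21, 2003 act and the May 22, 2007 discovery.
6 years from May 22, 2007 is May 22, 2013.
The plaintiff's legal incapacity from December 3, 2009 to September 6, 2010 tolled the period for 277 days, extending the deadline to February 23, 2014.
The pending related arbitration starting June 15, 2014 came too late — the period had run on February 23, 2014 — and so does not extend the deadline.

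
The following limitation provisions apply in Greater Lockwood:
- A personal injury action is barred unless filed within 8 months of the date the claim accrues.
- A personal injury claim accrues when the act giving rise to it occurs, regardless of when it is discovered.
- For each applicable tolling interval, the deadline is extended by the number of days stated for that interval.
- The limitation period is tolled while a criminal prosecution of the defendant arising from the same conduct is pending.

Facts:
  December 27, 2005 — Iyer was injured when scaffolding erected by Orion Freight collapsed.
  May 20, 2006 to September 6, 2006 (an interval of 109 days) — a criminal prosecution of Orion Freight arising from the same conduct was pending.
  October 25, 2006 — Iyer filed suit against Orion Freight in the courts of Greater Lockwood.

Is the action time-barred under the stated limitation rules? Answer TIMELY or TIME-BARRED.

The limitation period began to run on December 27, 2005.
8 months from December 27, 2005 is August 27, 2006.
Because the pending criminal prosecution ran from May 20, 2006 to September 6, 2006, the deadline is extended by 109 days to December 14, 2006.
Iyer filed on October 25, 2006, before the December 14, 2006 deadline, so the action is timely.

TIMELY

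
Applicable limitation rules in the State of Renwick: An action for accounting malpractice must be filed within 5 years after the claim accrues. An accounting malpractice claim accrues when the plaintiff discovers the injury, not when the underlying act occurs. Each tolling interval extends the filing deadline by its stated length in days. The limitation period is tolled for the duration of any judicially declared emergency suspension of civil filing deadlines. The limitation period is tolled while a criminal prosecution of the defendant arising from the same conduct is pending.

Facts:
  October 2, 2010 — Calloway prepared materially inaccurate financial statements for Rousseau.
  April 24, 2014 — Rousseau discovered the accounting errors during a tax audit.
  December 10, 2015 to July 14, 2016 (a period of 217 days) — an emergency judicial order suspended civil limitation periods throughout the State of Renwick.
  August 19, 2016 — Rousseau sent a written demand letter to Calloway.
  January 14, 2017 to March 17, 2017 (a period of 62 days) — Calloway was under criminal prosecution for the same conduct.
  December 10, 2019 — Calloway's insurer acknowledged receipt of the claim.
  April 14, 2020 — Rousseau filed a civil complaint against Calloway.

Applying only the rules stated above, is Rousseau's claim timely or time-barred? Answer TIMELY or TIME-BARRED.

Under the discovery rule, the claim accrued on April 24, 2014, when Rousseau discovered the injury — not on the October 2, 2010 date of the underlying act.
Adding the 5 years base period to April 24, 2014 gives a deadline of April 24, 2019, before any tolling.
Because the emergency suspension of filing deadlines ran from December 10, 2015 to July 14, 2016, the deadline is extended by 217 days to November 27, 2019.
The pending criminal prosecution from January 14, 2017 to March 17, 2017 tolled the period for 62 days, extending the deadline to January 28, 2020.
None of the other events listed affects the running of the period under the stated rules.
Rousseau filed on April 14, 2020, after the January 28, 2020 deadline, so the action is time-barred.

TIME-BARRED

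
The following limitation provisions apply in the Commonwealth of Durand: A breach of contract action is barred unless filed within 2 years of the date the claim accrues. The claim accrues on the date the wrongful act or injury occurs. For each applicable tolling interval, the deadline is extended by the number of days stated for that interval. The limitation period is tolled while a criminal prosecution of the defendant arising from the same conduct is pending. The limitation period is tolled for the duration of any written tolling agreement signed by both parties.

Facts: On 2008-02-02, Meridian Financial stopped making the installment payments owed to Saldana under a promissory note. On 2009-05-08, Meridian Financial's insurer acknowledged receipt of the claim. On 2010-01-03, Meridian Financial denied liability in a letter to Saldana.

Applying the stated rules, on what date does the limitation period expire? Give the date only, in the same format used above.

The limitation period began to run on 2008-02-02.
Adding the 2 years base period to 2008-02-02 gives a deadline of 2010-02-02, before any tolling.
None of the other events listed affects the running of the period under the stated rules.

2010-02-02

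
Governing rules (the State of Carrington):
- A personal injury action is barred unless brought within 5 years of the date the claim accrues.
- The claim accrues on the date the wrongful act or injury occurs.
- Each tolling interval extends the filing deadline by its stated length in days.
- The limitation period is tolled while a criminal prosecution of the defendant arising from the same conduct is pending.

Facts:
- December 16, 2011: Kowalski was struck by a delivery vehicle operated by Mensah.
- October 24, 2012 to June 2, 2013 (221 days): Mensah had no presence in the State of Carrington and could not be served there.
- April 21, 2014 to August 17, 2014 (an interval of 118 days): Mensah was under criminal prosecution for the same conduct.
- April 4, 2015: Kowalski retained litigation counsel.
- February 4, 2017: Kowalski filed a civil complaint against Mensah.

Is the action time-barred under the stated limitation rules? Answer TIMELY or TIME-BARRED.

The claim accrued on December 16, 2011, the date of the act.
The untolled deadline — 5 years after December 16, 2011 — is December 16, 2016.
The period was tolled for 118 days by the pending criminal prosecution (April 21, 2014 to August 17, 2014), pushing the deadline to April 13, 2017.
No stated provision tolls the period for the defendant's absence, so the interval from October 24, 2012 to June 2, 2013 has no effect on the deadline.
Nothing else in the chronology tolls or restarts the period.
Filing on February 4, 2017 beat the April 13, 2017 deadline — the action is timely.

TIMELY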